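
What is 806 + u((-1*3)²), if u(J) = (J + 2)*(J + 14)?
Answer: 1059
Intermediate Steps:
u(J) = (2 + J)*(14 + J)
806 + u((-1*3)²) = 806 + (28 + ((-1*3)²)² + 16*(-1*3)²) = 806 + (28 + ((-3)²)² + 16*(-3)²) = 806 + (28 + 9² + 16*9) = 806 + (28 + 81 + 144) = 806 + 253 = 1059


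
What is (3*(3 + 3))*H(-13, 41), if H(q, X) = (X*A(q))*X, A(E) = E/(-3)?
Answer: 131118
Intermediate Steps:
A(E) = -E/3 (A(E) = E*(-⅓) = -E/3)
H(q, X) = -q*X²/3 (H(q, X) = (X*(-q/3))*X = (-X*q/3)*X = -q*X²/3)
(3*(3 + 3))*H(-13, 41) = (3*(3 + 3))*(-⅓*(-13)*41²) = (3*6)*(-⅓*(-13)*1681) = 18*(21853/3) = 131118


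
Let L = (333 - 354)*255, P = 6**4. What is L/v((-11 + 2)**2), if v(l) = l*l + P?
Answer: -595/873 ≈ -0.68156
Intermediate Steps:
P = 1296
v(l) = 1296 + l**2 (v(l) = l*l + 1296 = l**2 + 1296 = 1296 + l**2)
L = -5355 (L = -21*255 = -5355)
L/v((-11 + 2)**2) = -5355/(1296 + ((-11 + 2)**2)**2) = -5355/(1296 + ((-9)**2)**2) = -5355/(1296 + 81**2) = -5355/(1296 + 6561) = -5355/7857 = -5355*1/7857 = -595/873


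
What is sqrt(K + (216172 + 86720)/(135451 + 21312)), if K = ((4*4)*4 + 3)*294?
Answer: sqrt(484118704911558)/156763 ≈ 140.36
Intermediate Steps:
K = 19698 (K = (16*4 + 3)*294 = (64 + 3)*294 = 67*294 = 19698)
sqrt(K + (216172 + 86720)/(135451 + 21312)) = sqrt(19698 + (216172 + 86720)/(135451 + 21312)) = sqrt(19698 + 302892/156763) = sqrt(3088220466/156763) = sqrt(484118704911558)/156763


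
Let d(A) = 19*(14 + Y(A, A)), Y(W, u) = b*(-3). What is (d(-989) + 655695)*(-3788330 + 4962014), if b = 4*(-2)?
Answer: 770426130228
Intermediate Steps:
b = -8
Y(W, u) = 24 (Y(W, u) = -8*(-3) = 24)
d(A) = 722 (d(A) = 19*(14 + 24) = 19*38 = 722)
(d(-989) + 655695)*(-3788330 + 4962014) = (722 + 655695)*(-3788330 + 4962014) = 656417*1173684 = 770426130228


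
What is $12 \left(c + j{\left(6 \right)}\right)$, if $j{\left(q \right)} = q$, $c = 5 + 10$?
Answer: $252$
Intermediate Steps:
$c = 15$
$12 \left(c + j{\left(6 \right)}\right) = 12 \left(15 + 6\right) = 12 \cdot 21 = 252$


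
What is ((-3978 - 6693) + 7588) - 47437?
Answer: -50520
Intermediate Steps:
((-3978 - 6693) + 7588) - 47437 = (-10671 + 7588) - 47437 = -3083 - 47437 = -50520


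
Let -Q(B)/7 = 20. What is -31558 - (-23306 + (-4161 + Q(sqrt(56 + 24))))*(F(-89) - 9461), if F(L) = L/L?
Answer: -261193778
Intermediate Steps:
Q(B) = -140 (Q(B) = -7*20 = -140)
F(L) = 1
-31558 - (-23306 + (-4161 + Q(sqrt(56 + 24))))*(F(-89) - 9461) = -31558 - (-23306 + (-4161 - 140))*(1 - 9461) = -31558 - (-23306 - 4301)*(-9460) = -31558 - (-27607)*(-9460) = -31558 - 1*261162220 = -31558 - 261162220 = -261193778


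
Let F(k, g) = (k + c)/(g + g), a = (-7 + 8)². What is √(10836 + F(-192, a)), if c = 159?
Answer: √43278/2 ≈ 104.02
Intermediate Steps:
a = 1 (a = 1² = 1)
F(k, g) = (159 + k)/(2*g) (F(k, g) = (k + 159)/(g + g) = (159 + k)/((2*g)) = (159 + k)*(1/(2*g)) = (159 + k)/(2*g))
√(10836 + F(-192, a)) = √(10836 + (½)*(159 - 192)/1) = √(10836 + (½)*1*(-33)) = √(10836 - 33/2) = √(21639/2) = √43278/2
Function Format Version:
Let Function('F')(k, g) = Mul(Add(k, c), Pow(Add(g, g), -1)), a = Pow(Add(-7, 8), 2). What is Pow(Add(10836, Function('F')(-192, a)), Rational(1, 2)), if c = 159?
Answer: Mul(Rational(1, 2), Pow(43278, Rational(1, 2))) ≈ 104.02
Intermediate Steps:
a = 1 (a = Pow(1, 2) = 1)
Function('F')(k, g) = Mul(Rational(1, 2), Pow(g, -1), Add(159, k)) (Function('F')(k, g) = Mul(Add(k, 159), Pow(Add(g, g), -1)) = Mul(Add(159, k), Pow(Mul(2, g), -1)) = Mul(Add(159, k), Mul(Rational(1, 2), Pow(g, -1))) = Mul(Rational(1, 2), Pow(g, -1), Add(159, k)))
Pow(Add(10836, Function('F')(-192, a)), Rational(1, 2)) = Pow(Add(10836, Mul(Rational(1, 2), Pow(1, -1), Add(159, -192))), Rational(1, 2)) = Pow(Add(10836, Mul(Rational(1, 2), 1, -33)), Rational(1, 2)) = Pow(Add(10836, Rational(-33, 2)), Rational(1, 2)) = Pow(Rational(21639, 2), Rational(1, 2)) = Mul(Rational(1, 2), Pow(43278, Rational(1, 2)))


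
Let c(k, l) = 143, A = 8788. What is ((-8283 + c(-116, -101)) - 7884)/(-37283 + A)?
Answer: 16024/28495 ≈ 0.56234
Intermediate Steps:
((-8283 + c(-116, -101)) - 7884)/(-37283 + A) = ((-8283 + 143) - 7884)/(-37283 + 8788) = (-8140 - 7884)/(-28495) = -16024*(-1/28495) = 16024/28495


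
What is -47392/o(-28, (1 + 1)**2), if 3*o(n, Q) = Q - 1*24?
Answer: 35544/5 ≈ 7108.8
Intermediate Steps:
o(n, Q) = -8 + Q/3 (o(n, Q) = (Q - 1*24)/3 = (Q - 24)/3 = (-24 + Q)/3 = -8 + Q/3)
-47392/o(-28, (1 + 1)**2) = -47392/(-8 + (1 + 1)**2/3) = -47392/(-8 + (1/3)*2**2) = -47392/(-8 + (1/3)*4) = -47392/(-8 + 4/3) = -47392/(-20/3) = -47392*(-3/20) = 35544/5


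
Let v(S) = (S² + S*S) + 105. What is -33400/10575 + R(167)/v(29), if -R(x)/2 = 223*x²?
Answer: -5263870394/755901 ≈ -6963.7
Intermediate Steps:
R(x) = -446*x²
v(S) = 105 + 2*S² (v(S) = (S² + S²) + 105 = 2*S² + 105 = 105 + 2*S²)
-33400/10575 + R(167)/v(29) = -33400/10575 + (-446*167²)/(105 + 2*29²) = -33400*1/10575 + (-446*27889)/(105 + 2*841) = -1336/423 - 12438494/(105 + 1682) = -1336/423 - 12438494/1787 = -5263870394/755901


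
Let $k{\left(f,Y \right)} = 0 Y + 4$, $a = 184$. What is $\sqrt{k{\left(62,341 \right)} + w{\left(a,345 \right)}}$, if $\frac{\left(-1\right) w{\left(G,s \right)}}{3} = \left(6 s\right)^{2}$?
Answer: $2 i \sqrt{3213674} \approx 3585.3 i$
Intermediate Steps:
$k{\left(f,Y \right)} = 4$ ($k{\left(f,Y \right)} = 0 + 4 = 4$)
$w{\left(G,s \right)} = - 108 s^{2}$ ($w{\left(G,s \right)} = - 3 \left(6 s\right)^{2} = - 3 \cdot 36 s^{2} = - 108 s^{2}$)
$\sqrt{k{\left(62,341 \right)} + w{\left(a,345 \right)}} = \sqrt{4 - 108 \cdot 345^{2}} = \sqrt{4 - 12854700} = \sqrt{-12854696} = 2 i \sqrt{3213674}$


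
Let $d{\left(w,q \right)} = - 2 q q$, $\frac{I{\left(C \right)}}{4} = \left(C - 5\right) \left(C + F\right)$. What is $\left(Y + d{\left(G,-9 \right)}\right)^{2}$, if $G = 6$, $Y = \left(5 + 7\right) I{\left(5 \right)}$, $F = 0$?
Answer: $26244$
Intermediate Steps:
$I{\left(C \right)} = 4 C \left(-5 + C\right)$ ($I{\left(C \right)} = 4 \left(C - 5\right) \left(C + 0\right) = 4 \left(-5 + C\right) C = 4 C \left(-5 + C\right)$)
$Y = 0$ ($Y = \left(5 + 7\right) 4 \cdot 5 \left(-5 + 5\right) = 12 \cdot 4 \cdot 5 \cdot 0 = 12 \cdot 0 = 0$)
$d{\left(w,q \right)} = - 2 q^{2}$
$\left(Y + d{\left(G,-9 \right)}\right)^{2} = \left(0 - 2 \left(-9\right)^{2}\right)^{2} = \left(0 - 162\right)^{2} = \left(-162\right)^{2} = 26244$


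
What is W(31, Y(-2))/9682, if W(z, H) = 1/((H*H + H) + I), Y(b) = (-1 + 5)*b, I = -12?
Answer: 1/426008 ≈ 2.3474e-6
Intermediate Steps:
Y(b) = 4*b
W(z, H) = 1/(-12 + H + H²) (W(z, H) = 1/((H*H + H) - 12) = 1/((H² + H) - 12) = 1/((H + H²) - 12) = 1/(-12 + H + H²))
W(31, Y(-2))/9682 = 1/((-12 + 4*(-2) + (4*(-2))²)*9682) = (1/9682)/(-12 - 8 + (-8)²) = (1/9682)/(-12 - 8 + 64) = (1/9682)/44 = (1/44)*(1/9682) = 1/426008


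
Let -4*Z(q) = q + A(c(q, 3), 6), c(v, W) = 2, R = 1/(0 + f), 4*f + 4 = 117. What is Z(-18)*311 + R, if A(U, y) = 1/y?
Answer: 3760397/2712 ≈ 1386.6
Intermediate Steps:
f = 113/4 (f = -1 + (¼)*117 = -1 + 117/4 = 113/4 ≈ 28.250)
R = 4/113 (R = 1/(0 + 113/4) = 1/(113/4) = 4/113 ≈ 0.035398)
Z(q) = -1/24 - q/4 (Z(q) = -(q + 1/6)/4 = -(q + ⅙)/4 = -(⅙ + q)/4 = -1/24 - q/4)
Z(-18)*311 + R = (-1/24 - ¼*(-18))*311 + 4/113 = (-1/24 + 9/2)*311 + 4/113 = (107/24)*311 + 4/113 = 33277/24 + 4/113 = 3760397/2712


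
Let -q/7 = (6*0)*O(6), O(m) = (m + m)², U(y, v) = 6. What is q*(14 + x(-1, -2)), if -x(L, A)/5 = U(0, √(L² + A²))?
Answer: 0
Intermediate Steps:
x(L, A) = -30 (x(L, A) = -5*6 = -30)
O(m) = 4*m² (O(m) = (2*m)² = 4*m²)
q = 0 (q = -7*6*0*4*6² = -0*4*36 = -0*144 = -7*0 = 0)
q*(14 + x(-1, -2)) = 0*(14 - 30) = 0*(-16) = 0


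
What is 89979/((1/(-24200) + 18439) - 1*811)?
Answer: 2177491800/426597599 ≈ 5.1043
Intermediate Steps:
89979/((1/(-24200) + 18439) - 1*811) = 89979/((-1/24200 + 18439) - 811) = 89979/(446223799/24200 - 811) = 89979/(426597599/24200) = 89979*(24200/426597599) = 2177491800/426597599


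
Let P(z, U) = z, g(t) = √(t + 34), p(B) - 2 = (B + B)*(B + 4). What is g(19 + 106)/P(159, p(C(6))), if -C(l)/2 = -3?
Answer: √159/159 ≈ 0.079305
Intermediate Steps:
C(l) = 6 (C(l) = -2*(-3) = 6)
p(B) = 2 + 2*B*(4 + B) (p(B) = 2 + (B + B)*(B + 4) = 2 + (2*B)*(4 + B) = 2 + 2*B*(4 + B))
g(t) = √(34 + t)
g(19 + 106)/P(159, p(C(6))) = √(34 + (19 + 106))/159 = √(34 + 125)*(1/159) = √159*(1/159) = √159/159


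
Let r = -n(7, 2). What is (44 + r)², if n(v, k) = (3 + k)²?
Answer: 361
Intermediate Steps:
r = -25 (r = -(3 + 2)² = -1*5² = -1*25 = -25)
(44 + r)² = (44 - 25)² = 19² = 361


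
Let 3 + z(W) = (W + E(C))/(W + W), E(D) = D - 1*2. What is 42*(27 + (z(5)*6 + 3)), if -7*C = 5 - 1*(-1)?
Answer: 558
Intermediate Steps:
C = -6/7 (C = -(5 - 1*(-1))/7 = -(5 + 1)/7 = -⅐*6 = -6/7 ≈ -0.85714)
E(D) = -2 + D (E(D) = D - 2 = -2 + D)
z(W) = -3 + (-20/7 + W)/(2*W) (z(W) = -3 + (W + (-2 - 6/7))/(W + W) = -3 + (W - 20/7)/((2*W)) = -3 + (-20/7 + W)*(1/(2*W)) = -3 + (-20/7 + W)/(2*W))
42*(27 + (z(5)*6 + 3)) = 42*(27 + (((5/14)*(-4 - 7*5)/5)*6 + 3)) = 42*(27 + (((5/14)*(⅕)*(-4 - 35))*6 + 3)) = 42*(27 + (((5/14)*(⅕)*(-39))*6 + 3)) = 42*(27 + (-39/14*6 + 3)) = 42*(27 + (-117/7 + 3)) = 42*(27 - 96/7) = 42*(93/7) = 558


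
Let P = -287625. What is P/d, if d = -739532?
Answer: 287625/739532 ≈ 0.38893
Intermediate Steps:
P/d = -287625/(-739532) = -287625*(-1/739532) = 287625/739532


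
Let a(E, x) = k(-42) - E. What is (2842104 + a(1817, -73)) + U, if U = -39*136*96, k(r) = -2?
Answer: 2331101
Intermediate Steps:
a(E, x) = -2 - E
U = -509184 (U = -5304*96 = -509184)
(2842104 + a(1817, -73)) + U = (2842104 + (-2 - 1*1817)) - 509184 = (2842104 + (-2 - 1817)) - 509184 = (2842104 - 1819) - 509184 = 2840285 - 509184 = 2331101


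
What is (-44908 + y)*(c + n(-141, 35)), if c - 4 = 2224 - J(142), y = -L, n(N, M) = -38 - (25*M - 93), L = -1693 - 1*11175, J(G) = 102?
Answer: -41844240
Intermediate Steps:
L = -12868 (L = -1693 - 11175 = -12868)
n(N, M) = 55 - 25*M (n(N, M) = -38 - (-93 + 25*M) = -38 + (93 - 25*M) = 55 - 25*M)
y = 12868 (y = -1*(-12868) = 12868)
c = 2126 (c = 4 + (2224 - 1*102) = 4 + (2224 - 102) = 4 + 2122 = 2126)
(-44908 + y)*(c + n(-141, 35)) = (-44908 + 12868)*(2126 + (55 - 25*35)) = -32040*(2126 + (55 - 875)) = -32040*(2126 - 820) = -32040*1306 = -41844240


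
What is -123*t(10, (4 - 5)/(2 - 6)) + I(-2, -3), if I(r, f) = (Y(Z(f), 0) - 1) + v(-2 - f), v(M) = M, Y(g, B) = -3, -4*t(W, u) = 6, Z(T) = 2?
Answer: 363/2 ≈ 181.50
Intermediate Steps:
t(W, u) = -3/2 (t(W, u) = -¼*6 = -3/2)
I(r, f) = -6 - f (I(r, f) = (-3 - 1) + (-2 - f) = -4 + (-2 - f) = -6 - f)
-123*t(10, (4 - 5)/(2 - 6)) + I(-2, -3) = -123*(-3/2) + (-6 - 1*(-3)) = 369/2 + (-6 + 3) = 369/2 - 3 = 363/2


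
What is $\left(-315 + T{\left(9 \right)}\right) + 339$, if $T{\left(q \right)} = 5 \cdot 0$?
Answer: $24$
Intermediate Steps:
$T{\left(q \right)} = 0$
$\left(-315 + T{\left(9 \right)}\right) + 339 = \left(-315 + 0\right) + 339 = -315 + 339 = 24$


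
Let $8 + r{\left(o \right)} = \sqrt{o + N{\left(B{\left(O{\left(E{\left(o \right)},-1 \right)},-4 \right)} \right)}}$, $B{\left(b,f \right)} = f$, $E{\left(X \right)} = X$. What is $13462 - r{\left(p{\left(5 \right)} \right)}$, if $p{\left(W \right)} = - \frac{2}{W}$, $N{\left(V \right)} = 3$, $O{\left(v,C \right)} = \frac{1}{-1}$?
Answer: $13470 - \frac{\sqrt{65}}{5} \approx 13468.0$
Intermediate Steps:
$O{\left(v,C \right)} = -1$
$r{\left(o \right)} = -8 + \sqrt{3 + o}$ ($r{\left(o \right)} = -8 + \sqrt{o + 3} = -8 + \sqrt{3 + o}$)
$13462 - r{\left(p{\left(5 \right)} \right)} = 13462 - \left(-8 + \sqrt{3 - \frac{2}{5}}\right) = 13462 - \left(-8 + \sqrt{\frac{13}{5}}\right) = 13462 - \left(-8 + \frac{\sqrt{65}}{5}\right) = 13462 + \left(8 - \frac{\sqrt{65}}{5}\right) = 13470 - \frac{\sqrt{65}}{5}$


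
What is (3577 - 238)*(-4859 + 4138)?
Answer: -2407419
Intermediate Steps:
(3577 - 238)*(-4859 + 4138) = 3339*(-721) = -2407419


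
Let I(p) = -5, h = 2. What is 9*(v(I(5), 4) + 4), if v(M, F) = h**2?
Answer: 72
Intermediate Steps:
v(M, F) = 4 (v(M, F) = 2**2 = 4)
9*(v(I(5), 4) + 4) = 9*(4 + 4) = 9*8 = 72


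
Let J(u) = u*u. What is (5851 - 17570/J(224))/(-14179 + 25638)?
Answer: 20968729/41069056 ≈ 0.51057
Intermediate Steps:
J(u) = u²
(5851 - 17570/J(224))/(-14179 + 25638) = (5851 - 17570/(224²))/(-14179 + 25638) = (5851 - 17570/50176)/11459 = (5851 - 17570*1/50176)*(1/11459) = (5851 - 1255/3584)*(1/11459) = (20968729/3584)*(1/11459) = 20968729/41069056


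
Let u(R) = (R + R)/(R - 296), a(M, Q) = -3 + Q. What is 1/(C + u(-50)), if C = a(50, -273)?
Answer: -173/47698 ≈ -0.0036270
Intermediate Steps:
C = -276 (C = -3 - 273 = -276)
u(R) = 2*R/(-296 + R) (u(R) = (2*R)/(-296 + R) = 2*R/(-296 + R))
1/(C + u(-50)) = 1/(-276 + 2*(-50)/(-296 - 50)) = 1/(-276 + 2*(-50)/(-346)) = 1/(-276 + 2*(-50)*(-1/346)) = 1/(-276 + 50/173) = 1/(-47698/173) = -173/47698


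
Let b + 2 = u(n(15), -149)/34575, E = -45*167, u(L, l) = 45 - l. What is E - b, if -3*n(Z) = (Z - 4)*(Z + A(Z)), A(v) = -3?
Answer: -259762169/34575 ≈ -7513.0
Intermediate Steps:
n(Z) = -(-4 + Z)*(-3 + Z)/3 (n(Z) = -(Z - 4)*(Z - 3)/3 = -(-4 + Z)*(-3 + Z)/3)
E = -7515
b = -68956/34575 (b = -2 + (45 - 1*(-149))/34575 = -2 + (45 + 149)*(1/34575) = -2 + 194*(1/34575) = -2 + 194/34575 = -68956/34575 ≈ -1.9944)
E - b = -7515 - 1*(-68956/34575) = -7515 + 68956/34575 = -259762169/34575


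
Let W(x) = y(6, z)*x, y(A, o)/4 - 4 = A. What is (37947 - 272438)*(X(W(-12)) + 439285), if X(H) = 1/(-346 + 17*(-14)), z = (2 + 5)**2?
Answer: -60156893063549/584 ≈ -1.0301e+11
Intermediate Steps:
z = 49 (z = 7**2 = 49)
y(A, o) = 16 + 4*A
W(x) = 40*x (W(x) = (16 + 4*6)*x = (16 + 24)*x = 40*x)
X(H) = -1/584 (X(H) = 1/(-346 - 238) = 1/(-584) = -1/584)
(37947 - 272438)*(X(W(-12)) + 439285) = (37947 - 272438)*(-1/584 + 439285) = -234491*256542439/584 = -60156893063549/584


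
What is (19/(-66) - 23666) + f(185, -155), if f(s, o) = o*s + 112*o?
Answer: -4600285/66 ≈ -69701.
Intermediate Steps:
f(s, o) = 112*o + o*s
(19/(-66) - 23666) + f(185, -155) = (19/(-66) - 23666) - 155*(112 + 185) = (-1/66*19 - 23666) - 155*297 = (-19/66 - 23666) - 46035 = -1561975/66 - 46035 = -4600285/66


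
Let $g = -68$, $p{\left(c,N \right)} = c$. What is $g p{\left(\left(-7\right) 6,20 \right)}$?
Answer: $2856$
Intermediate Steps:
$g p{\left(\left(-7\right) 6,20 \right)} = - 68 \left(\left(-7\right) 6\right) = \left(-68\right) \left(-42\right) = 2856$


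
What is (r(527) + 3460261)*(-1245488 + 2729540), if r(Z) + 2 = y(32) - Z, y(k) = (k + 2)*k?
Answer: 5136036842640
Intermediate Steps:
y(k) = k*(2 + k) (y(k) = (2 + k)*k = k*(2 + k))
r(Z) = 1086 - Z (r(Z) = -2 + (32*(2 + 32) - Z) = -2 + (32*34 - Z) = -2 + (1088 - Z) = 1086 - Z)
(r(527) + 3460261)*(-1245488 + 2729540) = ((1086 - 1*527) + 3460261)*(-1245488 + 2729540) = ((1086 - 527) + 3460261)*1484052 = (559 + 3460261)*1484052 = 3460820*1484052 = 5136036842640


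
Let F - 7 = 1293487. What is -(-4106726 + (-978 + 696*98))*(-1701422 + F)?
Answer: -1647823524288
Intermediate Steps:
F = 1293494 (F = 7 + 1293487 = 1293494)
-(-4106726 + (-978 + 696*98))*(-1701422 + F) = -(-4106726 + (-978 + 696*98))*(-1701422 + 1293494) = -(-4106726 + (-978 + 68208))*(-407928) = -(-4106726 + 67230)*(-407928) = -(-4039496)*(-407928) = -1*1647823524288 = -1647823524288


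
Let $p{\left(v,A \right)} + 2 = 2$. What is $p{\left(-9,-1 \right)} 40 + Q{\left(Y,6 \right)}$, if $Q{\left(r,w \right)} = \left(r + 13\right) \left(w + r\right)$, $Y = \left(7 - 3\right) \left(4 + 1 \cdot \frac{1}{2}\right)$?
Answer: $744$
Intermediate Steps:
$p{\left(v,A \right)} = 0$ ($p{\left(v,A \right)} = -2 + 2 = 0$)
$Y = 18$ ($Y = 4 \left(4 + 1 \cdot \frac{1}{2}\right) = 4 \left(4 + \frac{1}{2}\right) = 4 \cdot \frac{9}{2} = 18$)
$Q{\left(r,w \right)} = \left(13 + r\right) \left(r + w\right)$
$p{\left(-9,-1 \right)} 40 + Q{\left(Y,6 \right)} = 0 \cdot 40 + \left(18^{2} + 13 \cdot 18 + 13 \cdot 6 + 18 \cdot 6\right) = 0 + \left(324 + 234 + 78 + 108\right) = 0 + 744 = 744$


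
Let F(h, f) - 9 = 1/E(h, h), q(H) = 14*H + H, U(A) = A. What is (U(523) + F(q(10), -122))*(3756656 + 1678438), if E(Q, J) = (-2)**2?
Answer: 5785657563/2 ≈ 2.8928e+9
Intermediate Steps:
E(Q, J) = 4
q(H) = 15*H
F(h, f) = 37/4 (F(h, f) = 9 + 1/4 = 37/4)
(U(523) + F(q(10), -122))*(3756656 + 1678438) = (523 + 37/4)*(3756656 + 1678438) = (2129/4)*5435094 = 5785657563/2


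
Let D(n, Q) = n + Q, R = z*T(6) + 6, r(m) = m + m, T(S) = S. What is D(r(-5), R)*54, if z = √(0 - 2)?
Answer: -216 + 324*I*√2 ≈ -216.0 + 458.21*I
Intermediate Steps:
z = I*√2 (z = √(-2) = I*√2 ≈ 1.4142*I)
r(m) = 2*m
R = 6 + 6*I*√2 (R = (I*√2)*6 + 6 = 6*I*√2 + 6 = 6 + 6*I*√2 ≈ 6.0 + 8.4853*I)
D(n, Q) = Q + n
D(r(-5), R)*54 = ((6 + 6*I*√2) + 2*(-5))*54 = ((6 + 6*I*√2) - 10)*54 = (-4 + 6*I*√2)*54 = -216 + 324*I*√2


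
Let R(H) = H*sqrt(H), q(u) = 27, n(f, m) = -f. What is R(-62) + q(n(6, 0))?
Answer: 27 - 62*I*sqrt(62) ≈ 27.0 - 488.19*I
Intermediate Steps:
R(H) = H**(3/2)
R(-62) + q(n(6, 0)) = (-62)**(3/2) + 27 = -62*I*sqrt(62) + 27 = 27 - 62*I*sqrt(62)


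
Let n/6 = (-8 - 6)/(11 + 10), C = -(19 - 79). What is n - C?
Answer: -64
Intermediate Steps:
C = 60 (C = -1*(-60) = 60)
n = -4 (n = 6*((-8 - 6)/(11 + 10)) = 6*(-14/21) = 6*((1/21)*(-14)) = 6*(-⅔) = -4)
n - C = -4 - 1*60 = -4 - 60 = -64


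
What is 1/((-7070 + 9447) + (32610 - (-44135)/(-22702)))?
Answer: 22702/794230739 ≈ 2.8584e-5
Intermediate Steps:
1/((-7070 + 9447) + (32610 - (-44135)/(-22702))) = 1/(2377 + (32610 - (-44135)*(-1)/22702)) = 1/(2377 + (32610 - 1*44135/22702)) = 1/(2377 + (32610 - 44135/22702)) = 1/(2377 + 740268085/22702) = 1/(794230739/22702) = 22702/794230739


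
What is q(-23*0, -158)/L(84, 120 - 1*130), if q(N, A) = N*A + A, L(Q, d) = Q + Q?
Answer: -79/84 ≈ -0.94048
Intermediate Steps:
L(Q, d) = 2*Q
q(N, A) = A + A*N (q(N, A) = A*N + A = A + A*N)
q(-23*0, -158)/L(84, 120 - 1*130) = (-158*(1 - 23*0))/((2*84)) = -158*(1 + 0)/168 = -158*1*(1/168) = -158*1/168 = -79/84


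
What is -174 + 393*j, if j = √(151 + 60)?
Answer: -174 + 393*√211 ≈ 5534.7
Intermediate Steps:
j = √211 ≈ 14.526
-174 + 393*j = -174 + 393*√211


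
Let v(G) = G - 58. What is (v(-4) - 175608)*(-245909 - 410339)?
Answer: 115283086160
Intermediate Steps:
v(G) = -58 + G
(v(-4) - 175608)*(-245909 - 410339) = ((-58 - 4) - 175608)*(-245909 - 410339) = (-62 - 175608)*(-656248) = -175670*(-656248) = 115283086160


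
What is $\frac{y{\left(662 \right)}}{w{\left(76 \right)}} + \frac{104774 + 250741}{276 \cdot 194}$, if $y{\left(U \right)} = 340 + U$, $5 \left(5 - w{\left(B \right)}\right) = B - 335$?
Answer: $\frac{30768475}{1267208} \approx 24.281$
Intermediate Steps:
$w{\left(B \right)} = 72 - \frac{B}{5}$ ($w{\left(B \right)} = 5 - \frac{B - 335}{5} = 5 - \frac{-335 + B}{5} = 5 - \left(-67 + \frac{B}{5}\right) = 72 - \frac{B}{5}$)
$\frac{y{\left(662 \right)}}{w{\left(76 \right)}} + \frac{104774 + 250741}{276 \cdot 194} = \frac{340 + 662}{72 - \frac{76}{5}} + \frac{104774 + 250741}{276 \cdot 194} = \frac{1002}{72 - \frac{76}{5}} + \frac{355515}{53544} = \frac{1002}{\frac{284}{5}} + 355515 \cdot \frac{1}{53544} = 1002 \cdot \frac{5}{284} + \frac{118505}{17848} = \frac{2505}{142} + \frac{118505}{17848} = \frac{30768475}{1267208}$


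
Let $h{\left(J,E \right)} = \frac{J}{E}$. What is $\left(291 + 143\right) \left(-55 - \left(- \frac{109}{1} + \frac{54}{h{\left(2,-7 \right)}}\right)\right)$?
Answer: $105462$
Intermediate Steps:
$\left(291 + 143\right) \left(-55 - \left(- \frac{109}{1} + \frac{54}{h{\left(2,-7 \right)}}\right)\right) = \left(291 + 143\right) \left(-55 - \left(- \frac{109}{1} + \frac{54}{2 \frac{1}{-7}}\right)\right) = 434 \left(-55 - \left(\left(-109\right) 1 + \frac{54}{2 \left(- \frac{1}{7}\right)}\right)\right) = 434 \left(-55 - \left(-109 + \frac{54}{- \frac{2}{7}}\right)\right) = 434 \left(-55 - \left(-109 + 54 \left(- \frac{7}{2}\right)\right)\right) = 434 \left(-55 - \left(-109 - 189\right)\right) = 434 \left(-55 - -298\right) = 434 \left(-55 + 298\right) = 434 \cdot 243 = 105462$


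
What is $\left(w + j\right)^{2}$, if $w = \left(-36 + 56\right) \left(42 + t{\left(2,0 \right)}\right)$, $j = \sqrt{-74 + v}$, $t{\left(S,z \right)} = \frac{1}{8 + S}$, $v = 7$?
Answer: $\left(842 + i \sqrt{67}\right)^{2} \approx 7.089 \cdot 10^{5} + 1.378 \cdot 10^{4} i$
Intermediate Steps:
$j = i \sqrt{67}$ ($j = \sqrt{-74 + 7} = \sqrt{-67} = i \sqrt{67} \approx 8.1853 i$)
$w = 842$ ($w = \left(-36 + 56\right) \left(42 + \frac{1}{8 + 2}\right) = 20 \left(42 + \frac{1}{10}\right) = 20 \cdot \frac{421}{10} = 842$)
$\left(w + j\right)^{2} = \left(842 + i \sqrt{67}\right)^{2}$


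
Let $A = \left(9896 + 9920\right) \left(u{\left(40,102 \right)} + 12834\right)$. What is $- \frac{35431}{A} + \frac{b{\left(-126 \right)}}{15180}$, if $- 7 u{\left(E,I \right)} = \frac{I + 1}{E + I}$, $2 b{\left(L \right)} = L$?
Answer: $- \frac{171462737509}{39972512310665} \approx -0.0042895$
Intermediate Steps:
$b{\left(L \right)} = \frac{L}{2}$
$u{\left(E,I \right)} = - \frac{1 + I}{7 \left(E + I\right)}$ ($u{\left(E,I \right)} = - \frac{\left(I + 1\right) \frac{1}{E + I}}{7} = - \frac{\left(1 + I\right) \frac{1}{E + I}}{7} = - \frac{\frac{1}{E + I} \left(1 + I\right)}{7} = - \frac{1 + I}{7 \left(E + I\right)}$)
$A = \frac{126395295844}{497}$ ($A = \left(9896 + 9920\right) \left(\frac{-1 - 102}{7 \left(40 + 102\right)} + 12834\right) = 19816 \left(\frac{-1 - 102}{7 \cdot 142} + 12834\right) = 19816 \left(\frac{1}{7} \cdot \frac{1}{142} \left(-103\right) + 12834\right) = 19816 \left(- \frac{103}{994} + 12834\right) = 19816 \cdot \frac{12756893}{994} = \frac{126395295844}{497} \approx 2.5432 \cdot 10^{8}$)
$- \frac{35431}{A} + \frac{b{\left(-126 \right)}}{15180} = - \frac{35431}{\frac{126395295844}{497}} + \frac{\frac{1}{2} \left(-126\right)}{15180} = \left(-35431\right) \frac{497}{126395295844} - \frac{21}{5060} = - \frac{17609207}{126395295844} - \frac{21}{5060} = - \frac{171462737509}{39972512310665}$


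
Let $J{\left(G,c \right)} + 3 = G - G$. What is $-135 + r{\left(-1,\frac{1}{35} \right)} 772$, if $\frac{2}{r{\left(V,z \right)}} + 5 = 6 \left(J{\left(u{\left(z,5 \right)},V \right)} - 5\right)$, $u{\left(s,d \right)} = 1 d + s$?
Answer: $- \frac{8699}{53} \approx -164.13$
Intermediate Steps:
$u{\left(s,d \right)} = d + s$
$J{\left(G,c \right)} = -3$ ($J{\left(G,c \right)} = -3 + \left(G - G\right) = -3 + 0 = -3$)
$r{\left(V,z \right)} = - \frac{2}{53}$ ($r{\left(V,z \right)} = \frac{2}{-5 + 6 \left(-3 - 5\right)} = \frac{2}{-5 + 6 \left(-8\right)} = \frac{2}{-5 - 48} = \frac{2}{-53} = 2 \left(- \frac{1}{53}\right) = - \frac{2}{53}$)
$-135 + r{\left(-1,\frac{1}{35} \right)} 772 = -135 - \frac{1544}{53} = - \frac{8699}{53}$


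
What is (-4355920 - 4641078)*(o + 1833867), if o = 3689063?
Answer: -49689790164140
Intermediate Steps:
(-4355920 - 4641078)*(o + 1833867) = (-4355920 - 4641078)*(3689063 + 1833867) = -8996998*5522930 = -49689790164140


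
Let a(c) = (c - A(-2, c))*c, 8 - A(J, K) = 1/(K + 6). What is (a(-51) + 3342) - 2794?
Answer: 53372/15 ≈ 3558.1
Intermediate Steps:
A(J, K) = 8 - 1/(6 + K) (A(J, K) = 8 - 1/(K + 6) = 8 - 1/(6 + K))
a(c) = c*(c - (47 + 8*c)/(6 + c)) (a(c) = (c - (47 + 8*c)/(6 + c))*c = c*(c - (47 + 8*c)/(6 + c)))
(a(-51) + 3342) - 2794 = (-51*(-47 + (-51)**2 - 2*(-51))/(6 - 51) + 3342) - 2794 = (-51*(-47 + 2601 + 102)/(-45) + 3342) - 2794 = (-51*(-1/45)*2656 + 3342) - 2794 = (45152/15 + 3342) - 2794 = 95282/15 - 2794 = 53372/15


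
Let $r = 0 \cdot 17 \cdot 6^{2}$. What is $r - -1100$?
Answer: $1100$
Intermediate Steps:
$r = 0$ ($r = 0 \cdot 36 = 0$)
$r - -1100 = 0 - -1100 = 0 + 1100 = 1100$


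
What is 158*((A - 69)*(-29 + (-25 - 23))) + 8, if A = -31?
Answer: 1216608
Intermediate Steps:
158*((A - 69)*(-29 + (-25 - 23))) + 8 = 158*((-31 - 69)*(-29 + (-25 - 23))) + 8 = 158*(-100*(-29 - 48)) + 8 = 158*(-100*(-77)) + 8 = 158*7700 + 8 = 1216600 + 8 = 1216608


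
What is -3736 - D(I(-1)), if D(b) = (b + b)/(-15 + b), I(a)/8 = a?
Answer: -85944/23 ≈ -3736.7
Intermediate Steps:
I(a) = 8*a
D(b) = 2*b/(-15 + b) (D(b) = (2*b)/(-15 + b) = 2*b/(-15 + b))
-3736 - D(I(-1)) = -3736 - 2*8*(-1)/(-15 + 8*(-1)) = -3736 - 2*(-8)/(-15 - 8) = -3736 - 2*(-8)/(-23) = -3736 - 2*(-8)*(-1)/23 = -3736 - 1*16/23 = -3736 - 16/23 = -85944/23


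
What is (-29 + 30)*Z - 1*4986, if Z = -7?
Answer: -4993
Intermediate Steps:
(-29 + 30)*Z - 1*4986 = (-29 + 30)*(-7) - 1*4986 = 1*(-7) - 4986 = -7 - 4986 = -4993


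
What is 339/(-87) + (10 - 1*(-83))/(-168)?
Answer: -7227/1624 ≈ -4.4501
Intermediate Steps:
339/(-87) + (10 - 1*(-83))/(-168) = 339*(-1/87) + (10 + 83)*(-1/168) = -113/29 + 93*(-1/168) = -113/29 - 31/56 = -7227/1624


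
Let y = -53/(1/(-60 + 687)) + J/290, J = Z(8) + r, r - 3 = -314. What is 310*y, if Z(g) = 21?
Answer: -10301920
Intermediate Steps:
r = -311 (r = 3 - 314 = -311)
J = -290 (J = 21 - 311 = -290)
y = -33232 (y = -53/(1/(-60 + 687)) - 290/290 = -53/(1/627) - 290*1/290 = -53/1/627 - 1 = -53*627 - 1 = -33231 - 1 = -33232)
310*y = 310*(-33232) = -10301920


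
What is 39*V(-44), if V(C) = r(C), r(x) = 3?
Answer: 117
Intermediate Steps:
V(C) = 3
39*V(-44) = 39*3 = 117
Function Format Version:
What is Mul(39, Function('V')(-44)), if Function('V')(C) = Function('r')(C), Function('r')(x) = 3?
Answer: 117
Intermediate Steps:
Function('V')(C) = 3
Mul(39, Function('V')(-44)) = Mul(39, 3) = 117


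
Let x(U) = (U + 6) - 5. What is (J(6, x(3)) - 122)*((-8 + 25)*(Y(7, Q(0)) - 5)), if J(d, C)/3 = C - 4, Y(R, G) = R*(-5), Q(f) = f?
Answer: 82960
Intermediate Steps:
x(U) = 1 + U (x(U) = (6 + U) - 5 = 1 + U)
Y(R, G) = -5*R
J(d, C) = -12 + 3*C (J(d, C) = 3*(C - 4) = 3*(-4 + C) = -12 + 3*C)
(J(6, x(3)) - 122)*((-8 + 25)*(Y(7, Q(0)) - 5)) = ((-12 + 3*(1 + 3)) - 122)*((-8 + 25)*(-5*7 - 5)) = ((-12 + 3*4) - 122)*(17*(-35 - 5)) = ((-12 + 12) - 122)*(17*(-40)) = (0 - 122)*(-680) = -122*(-680) = 82960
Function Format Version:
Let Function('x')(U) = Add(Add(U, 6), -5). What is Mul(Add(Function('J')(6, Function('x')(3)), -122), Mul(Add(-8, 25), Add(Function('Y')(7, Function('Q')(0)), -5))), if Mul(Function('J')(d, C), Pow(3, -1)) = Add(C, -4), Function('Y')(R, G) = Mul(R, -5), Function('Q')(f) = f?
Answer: 82960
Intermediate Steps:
Function('x')(U) = Add(1, U) (Function('x')(U) = Add(Add(6, U), -5) = Add(1, U))
Function('Y')(R, G) = Mul(-5, R)
Function('J')(d, C) = Add(-12, Mul(3, C)) (Function('J')(d, C) = Mul(3, Add(C, -4)) = Mul(3, Add(-4, C)) = Add(-12, Mul(3, C)))
Mul(Add(Function('J')(6, Function('x')(3)), -122), Mul(Add(-8, 25), Add(Function('Y')(7, Function('Q')(0)), -5))) = Mul(Add(Add(-12, Mul(3, Add(1, 3))), -122), Mul(Add(-8, 25), Add(Mul(-5, 7), -5))) = Mul(Add(Add(-12, Mul(3, 4)), -122), Mul(17, Add(-35, -5))) = Mul(Add(Add(-12, 12), -122), Mul(17, -40)) = Mul(Add(0, -122), -680) = Mul(-122, -680) = 82960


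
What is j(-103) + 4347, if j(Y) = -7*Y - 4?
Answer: 5064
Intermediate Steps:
j(Y) = -4 - 7*Y
j(-103) + 4347 = (-4 - 7*(-103)) + 4347 = (-4 + 721) + 4347 = 717 + 4347 = 5064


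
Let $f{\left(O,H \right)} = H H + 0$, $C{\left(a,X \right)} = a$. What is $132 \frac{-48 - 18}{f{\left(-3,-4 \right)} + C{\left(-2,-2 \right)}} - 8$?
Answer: $- \frac{4412}{7} \approx -630.29$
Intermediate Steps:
$f{\left(O,H \right)} = H^{2}$ ($f{\left(O,H \right)} = H^{2} + 0 = H^{2}$)
$132 \frac{-48 - 18}{f{\left(-3,-4 \right)} + C{\left(-2,-2 \right)}} - 8 = 132 \frac{-48 - 18}{\left(-4\right)^{2} - 2} - 8 = 132 \left(- \frac{66}{16 - 2}\right) - 8 = 132 \left(- \frac{66}{14}\right) - 8 = 132 \left(\left(-66\right) \frac{1}{14}\right) - 8 = 132 \left(- \frac{33}{7}\right) - 8 = - \frac{4356}{7} - 8 = - \frac{4412}{7}$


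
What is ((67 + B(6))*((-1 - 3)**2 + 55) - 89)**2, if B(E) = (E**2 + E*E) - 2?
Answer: 92891044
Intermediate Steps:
B(E) = -2 + 2*E**2 (B(E) = (E**2 + E**2) - 2 = 2*E**2 - 2 = -2 + 2*E**2)
((67 + B(6))*((-1 - 3)**2 + 55) - 89)**2 = ((67 + (-2 + 2*6**2))*((-1 - 3)**2 + 55) - 89)**2 = ((67 + (-2 + 2*36))*((-4)**2 + 55) - 89)**2 = ((67 + (-2 + 72))*(16 + 55) - 89)**2 = ((67 + 70)*71 - 89)**2 = (137*71 - 89)**2 = (9727 - 89)**2 = 9638**2 = 92891044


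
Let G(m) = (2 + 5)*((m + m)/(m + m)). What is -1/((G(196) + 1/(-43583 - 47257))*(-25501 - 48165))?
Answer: 45420/23421331207 ≈ 1.9393e-6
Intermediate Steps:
G(m) = 7 (G(m) = 7*((2*m)/((2*m))) = 7*((2*m)*(1/(2*m))) = 7*1 = 7)
-1/((G(196) + 1/(-43583 - 47257))*(-25501 - 48165)) = -1/((7 + 1/(-43583 - 47257))*(-25501 - 48165)) = -1/((7 + 1/(-90840))*(-73666)) = -1/((7 - 1/90840)*(-73666)) = -1/((635879/90840)*(-73666)) = -1/(-23421331207/45420) = -1*(-45420/23421331207) = 45420/23421331207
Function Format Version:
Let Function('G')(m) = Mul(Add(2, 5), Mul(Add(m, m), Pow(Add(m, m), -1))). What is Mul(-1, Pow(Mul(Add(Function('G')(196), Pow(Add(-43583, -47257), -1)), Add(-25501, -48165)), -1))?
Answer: Rational(45420, 23421331207) ≈ 1.9393e-6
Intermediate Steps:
Function('G')(m) = 7 (Function('G')(m) = Mul(7, Mul(Mul(2, m), Pow(Mul(2, m), -1))) = Mul(7, Mul(Mul(2, m), Mul(Rational(1, 2), Pow(m, -1)))) = Mul(7, 1) = 7)
Mul(-1, Pow(Mul(Add(Function('G')(196), Pow(Add(-43583, -47257), -1)), Add(-25501, -48165)), -1)) = Mul(-1, Pow(Mul(Add(7, Pow(Add(-43583, -47257), -1)), Add(-25501, -48165)), -1)) = Mul(-1, Pow(Mul(Add(7, Pow(-90840, -1)), -73666), -1)) = Mul(-1, Pow(Mul(Add(7, Rational(-1, 90840)), -73666), -1)) = Mul(-1, Pow(Mul(Rational(635879, 90840), -73666), -1)) = Mul(-1, Pow(Rational(-23421331207, 45420), -1)) = Mul(-1, Rational(-45420, 23421331207)) = Rational(45420, 23421331207)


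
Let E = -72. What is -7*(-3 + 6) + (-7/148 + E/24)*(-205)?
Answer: 89347/148 ≈ 603.70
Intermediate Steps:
-7*(-3 + 6) + (-7/148 + E/24)*(-205) = -7*(-3 + 6) + (-7/148 - 72/24)*(-205) = -7*3 + (-7*1/148 - 72*1/24)*(-205) = -21 + (-7/148 - 3)*(-205) = -21 - 451/148*(-205) = -21 + 92455/148 = 89347/148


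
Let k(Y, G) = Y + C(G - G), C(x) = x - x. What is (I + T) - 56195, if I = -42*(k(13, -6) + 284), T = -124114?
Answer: -192783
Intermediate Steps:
C(x) = 0
k(Y, G) = Y (k(Y, G) = Y + 0 = Y)
I = -12474 (I = -42*(13 + 284) = -42*297 = -12474)
(I + T) - 56195 = (-12474 - 124114) - 56195 = -136588 - 56195 = -192783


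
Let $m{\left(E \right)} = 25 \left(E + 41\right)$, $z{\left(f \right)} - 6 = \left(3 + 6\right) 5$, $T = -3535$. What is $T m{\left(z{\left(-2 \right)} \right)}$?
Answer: $-8130500$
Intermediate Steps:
$z{\left(f \right)} = 51$ ($z{\left(f \right)} = 6 + \left(3 + 6\right) 5 = 6 + 9 \cdot 5 = 6 + 45 = 51$)
$m{\left(E \right)} = 1025 + 25 E$ ($m{\left(E \right)} = 25 \left(41 + E\right) = 1025 + 25 E$)
$T m{\left(z{\left(-2 \right)} \right)} = - 3535 \left(1025 + 25 \cdot 51\right) = - 3535 \left(1025 + 1275\right) = \left(-3535\right) 2300 = -8130500$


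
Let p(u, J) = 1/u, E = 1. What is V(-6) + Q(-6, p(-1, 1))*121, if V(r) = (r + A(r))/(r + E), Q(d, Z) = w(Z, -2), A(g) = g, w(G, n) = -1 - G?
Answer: 12/5 ≈ 2.4000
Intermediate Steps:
Q(d, Z) = -1 - Z
V(r) = 2*r/(1 + r) (V(r) = (r + r)/(r + 1) = (2*r)/(1 + r) = 2*r/(1 + r))
V(-6) + Q(-6, p(-1, 1))*121 = 2*(-6)/(1 - 6) + (-1 - 1/(-1))*121 = 2*(-6)/(-5) + (-1 - 1*(-1))*121 = 2*(-6)*(-⅕) + (-1 + 1)*121 = 12/5 + 0*121 = 12/5 + 0 = 12/5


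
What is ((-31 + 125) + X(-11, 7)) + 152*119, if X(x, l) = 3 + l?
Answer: 18192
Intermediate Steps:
((-31 + 125) + X(-11, 7)) + 152*119 = ((-31 + 125) + (3 + 7)) + 152*119 = (94 + 10) + 18088 = 104 + 18088 = 18192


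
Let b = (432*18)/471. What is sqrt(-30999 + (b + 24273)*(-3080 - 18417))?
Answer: 16*I*sqrt(50278431873)/157 ≈ 22851.0*I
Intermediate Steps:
b = 2592/157 (b = 7776*(1/471) = 2592/157 ≈ 16.510)
sqrt(-30999 + (b + 24273)*(-3080 - 18417)) = sqrt(-30999 + (2592/157 + 24273)*(-3080 - 18417)) = sqrt(-30999 + (3813453/157)*(-21497)) = sqrt(-30999 - 81977799141/157) = sqrt(-81982665984/157) = 16*I*sqrt(50278431873)/157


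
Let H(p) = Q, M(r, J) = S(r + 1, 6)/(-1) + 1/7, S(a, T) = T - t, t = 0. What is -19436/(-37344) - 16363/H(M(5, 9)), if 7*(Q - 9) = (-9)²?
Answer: -44527295/56016 ≈ -794.90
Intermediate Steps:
S(a, T) = T (S(a, T) = T - 1*0 = T + 0 = T)
Q = 144/7 (Q = 9 + (⅐)*(-9)² = 9 + (⅐)*81 = 9 + 81/7 = 144/7 ≈ 20.571)
M(r, J) = -41/7 (M(r, J) = 6/(-1) + 1/7 = 6*(-1) + 1*(⅐) = -6 + ⅐ = -41/7)
H(p) = 144/7
-19436/(-37344) - 16363/H(M(5, 9)) = -19436/(-37344) - 16363/144/7 = -19436*(-1/37344) - 16363*7/144 = 4859/9336 - 114541/144 = -44527295/56016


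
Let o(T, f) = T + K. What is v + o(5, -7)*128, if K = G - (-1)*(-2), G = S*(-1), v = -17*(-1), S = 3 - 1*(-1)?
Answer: -111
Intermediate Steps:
S = 4 (S = 3 + 1 = 4)
v = 17
G = -4 (G = 4*(-1) = -4)
K = -6 (K = -4 - (-1)*(-2) = -4 - 1*2 = -4 - 2 = -6)
o(T, f) = -6 + T (o(T, f) = T - 6 = -6 + T)
v + o(5, -7)*128 = 17 + (-6 + 5)*128 = 17 - 1*128 = 17 - 128 = -111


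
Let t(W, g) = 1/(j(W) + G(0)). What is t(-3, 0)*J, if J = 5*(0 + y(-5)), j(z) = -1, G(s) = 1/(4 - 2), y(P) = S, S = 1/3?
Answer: -10/3 ≈ -3.3333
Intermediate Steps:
S = ⅓ (S = 1*(⅓) = ⅓ ≈ 0.33333)
y(P) = ⅓
G(s) = ½ (G(s) = 1/2 = ½)
t(W, g) = -2 (t(W, g) = 1/(-1 + ½) = 1/(-½) = -2)
J = 5/3 (J = 5*(0 + ⅓) = 5*(⅓) = 5/3 ≈ 1.6667)
t(-3, 0)*J = -2*5/3 = -10/3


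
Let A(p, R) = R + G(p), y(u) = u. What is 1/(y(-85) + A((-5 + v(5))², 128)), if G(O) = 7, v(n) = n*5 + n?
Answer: 1/50 ≈ 0.020000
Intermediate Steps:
v(n) = 6*n (v(n) = 5*n + n = 6*n)
A(p, R) = 7 + R (A(p, R) = R + 7 = 7 + R)
1/(y(-85) + A((-5 + v(5))², 128)) = 1/(-85 + (7 + 128)) = 1/(-85 + 135) = 1/50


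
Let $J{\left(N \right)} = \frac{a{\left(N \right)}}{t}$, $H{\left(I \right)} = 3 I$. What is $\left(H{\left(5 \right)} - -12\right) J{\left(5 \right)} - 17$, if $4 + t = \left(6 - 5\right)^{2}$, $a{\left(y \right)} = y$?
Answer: $-62$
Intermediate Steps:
$t = -3$ ($t = -4 + \left(6 - 5\right)^{2} = -4 + 1^{2} = -4 + 1 = -3$)
$J{\left(N \right)} = - \frac{N}{3}$ ($J{\left(N \right)} = \frac{N}{-3} = N \left(- \frac{1}{3}\right) = - \frac{N}{3}$)
$\left(H{\left(5 \right)} - -12\right) J{\left(5 \right)} - 17 = \left(3 \cdot 5 - -12\right) \left(\left(- \frac{1}{3}\right) 5\right) - 17 = \left(15 + 12\right) \left(- \frac{5}{3}\right) - 17 = 27 \left(- \frac{5}{3}\right) - 17 = -45 - 17 = -62$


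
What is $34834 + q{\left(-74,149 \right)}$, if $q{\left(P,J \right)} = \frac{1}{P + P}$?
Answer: $\frac{5155431}{148} \approx 34834.0$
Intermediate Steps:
$q{\left(P,J \right)} = \frac{1}{2 P}$
$34834 + q{\left(-74,149 \right)} = 34834 + \frac{1}{2 \left(-74\right)} = 34834 + \frac{1}{2} \left(- \frac{1}{74}\right) = 34834 - \frac{1}{148} = \frac{5155431}{148}$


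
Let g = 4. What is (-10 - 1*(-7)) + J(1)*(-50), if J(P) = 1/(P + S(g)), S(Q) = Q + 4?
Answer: -77/9 ≈ -8.5556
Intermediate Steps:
S(Q) = 4 + Q
J(P) = 1/(8 + P) (J(P) = 1/(P + (4 + 4)) = 1/(P + 8) = 1/(8 + P))
(-10 - 1*(-7)) + J(1)*(-50) = (-10 - 1*(-7)) - 50/(8 + 1) = (-10 + 7) - 50/9 = -3 + (⅑)*(-50) = -3 - 50/9 = -77/9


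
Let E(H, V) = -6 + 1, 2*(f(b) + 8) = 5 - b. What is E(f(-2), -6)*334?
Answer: -1670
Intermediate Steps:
f(b) = -11/2 - b/2 (f(b) = -8 + (5 - b)/2 = -8 + (5/2 - b/2) = -11/2 - b/2)
E(H, V) = -5
E(f(-2), -6)*334 = -5*334 = -1670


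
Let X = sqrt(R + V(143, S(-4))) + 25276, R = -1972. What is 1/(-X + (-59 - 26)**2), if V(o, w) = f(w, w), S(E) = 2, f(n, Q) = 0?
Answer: I/(-18051*I + 2*sqrt(493)) ≈ -5.5398e-5 + 1.3629e-7*I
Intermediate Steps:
V(o, w) = 0
X = 25276 + 2*I*sqrt(493) (X = sqrt(-1972 + 0) + 25276 = sqrt(-1972) + 25276 = 2*I*sqrt(493) + 25276 = 25276 + 2*I*sqrt(493) ≈ 25276.0 + 44.407*I)
1/(-X + (-59 - 26)**2) = 1/(-(25276 + 2*I*sqrt(493)) + (-59 - 26)**2) = 1/((-25276 - 2*I*sqrt(493)) + (-85)**2) = 1/((-25276 - 2*I*sqrt(493)) + 7225) = 1/(-18051 - 2*I*sqrt(493))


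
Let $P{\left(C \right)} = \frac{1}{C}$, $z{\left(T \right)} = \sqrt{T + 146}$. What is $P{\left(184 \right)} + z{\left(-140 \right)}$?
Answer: $\frac{1}{184} + \sqrt{6} \approx 2.4549$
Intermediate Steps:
$z{\left(T \right)} = \sqrt{146 + T}$
$P{\left(184 \right)} + z{\left(-140 \right)} = \frac{1}{184} + \sqrt{146 - 140} = \frac{1}{184} + \sqrt{6}$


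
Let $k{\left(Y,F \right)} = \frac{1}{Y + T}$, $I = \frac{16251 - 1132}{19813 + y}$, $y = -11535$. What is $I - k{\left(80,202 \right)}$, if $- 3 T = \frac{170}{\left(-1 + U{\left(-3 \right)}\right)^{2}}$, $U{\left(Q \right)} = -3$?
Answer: $\frac{27544693}{15190130} \approx 1.8133$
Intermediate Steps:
$I = \frac{15119}{8278}$ ($I = \frac{16251 - 1132}{19813 - 11535} = \frac{15119}{8278} \approx 1.8264$)
$T = - \frac{85}{24}$ ($T = - \frac{170 \frac{1}{\left(-1 - 3\right)^{2}}}{3} = - \frac{170 \frac{1}{\left(-4\right)^{2}}}{3} = - \frac{170 \cdot \frac{1}{16}}{3} = \left(- \frac{1}{3}\right) \frac{85}{8} = - \frac{85}{24} \approx -3.5417$)
$k{\left(Y,F \right)} = \frac{1}{- \frac{85}{24} + Y}$ ($k{\left(Y,F \right)} = \frac{1}{Y - \frac{85}{24}} = \frac{1}{- \frac{85}{24} + Y}$)
$I - k{\left(80,202 \right)} = \frac{15119}{8278} - \frac{24}{-85 + 24 \cdot 80} = \frac{15119}{8278} - \frac{24}{-85 + 1920} = \frac{15119}{8278} - \frac{24}{1835} = \frac{27544693}{15190130}$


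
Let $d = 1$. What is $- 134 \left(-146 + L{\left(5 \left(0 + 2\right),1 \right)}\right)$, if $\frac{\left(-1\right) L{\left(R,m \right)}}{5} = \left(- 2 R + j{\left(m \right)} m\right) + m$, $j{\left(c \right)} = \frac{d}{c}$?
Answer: $7504$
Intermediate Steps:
$j{\left(c \right)} = \frac{1}{c}$ ($j{\left(c \right)} = 1 \frac{1}{c} = \frac{1}{c}$)
$L{\left(R,m \right)} = -5 - 5 m + 10 R$ ($L{\left(R,m \right)} = - 5 \left(\left(- 2 R + \frac{m}{m}\right) + m\right) = - 5 \left(\left(- 2 R + 1\right) + m\right) = - 5 \left(\left(1 - 2 R\right) + m\right) = - 5 \left(1 + m - 2 R\right) = -5 - 5 m + 10 R$)
$- 134 \left(-146 + L{\left(5 \left(0 + 2\right),1 \right)}\right) = - 134 \left(-146 - \left(10 - 50 \left(0 + 2\right)\right)\right) = - 134 \left(-146 - \left(10 - 50 \cdot 2\right)\right) = - 134 \left(-146 - -90\right) = - 134 \left(-146 + 90\right) = \left(-134\right) \left(-56\right) = 7504$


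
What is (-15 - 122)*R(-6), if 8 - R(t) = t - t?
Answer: -1096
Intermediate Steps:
R(t) = 8 (R(t) = 8 - (t - t) = 8 - 1*0 = 8 + 0 = 8)
(-15 - 122)*R(-6) = (-15 - 122)*8 = -137*8 = -1096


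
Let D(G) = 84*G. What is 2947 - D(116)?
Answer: -6797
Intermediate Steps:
2947 - D(116) = 2947 - 84*116 = 2947 - 1*9744 = 2947 - 9744 = -6797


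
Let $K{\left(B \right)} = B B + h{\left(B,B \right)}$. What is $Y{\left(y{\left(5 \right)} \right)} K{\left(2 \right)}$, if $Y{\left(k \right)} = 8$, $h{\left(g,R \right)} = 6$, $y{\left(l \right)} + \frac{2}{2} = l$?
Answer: $80$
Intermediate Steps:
$y{\left(l \right)} = -1 + l$
$K{\left(B \right)} = 6 + B^{2}$ ($K{\left(B \right)} = B B + 6 = B^{2} + 6 = 6 + B^{2}$)
$Y{\left(y{\left(5 \right)} \right)} K{\left(2 \right)} = 8 \left(6 + 2^{2}\right) = 8 \left(6 + 4\right) = 8 \cdot 10 = 80$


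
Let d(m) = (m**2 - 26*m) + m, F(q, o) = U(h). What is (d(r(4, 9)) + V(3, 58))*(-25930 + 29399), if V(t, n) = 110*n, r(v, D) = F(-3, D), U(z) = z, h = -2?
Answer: 22319546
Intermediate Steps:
F(q, o) = -2
r(v, D) = -2
d(m) = m**2 - 25*m
(d(r(4, 9)) + V(3, 58))*(-25930 + 29399) = (-2*(-25 - 2) + 110*58)*(-25930 + 29399) = (-2*(-27) + 6380)*3469 = (54 + 6380)*3469 = 6434*3469 = 22319546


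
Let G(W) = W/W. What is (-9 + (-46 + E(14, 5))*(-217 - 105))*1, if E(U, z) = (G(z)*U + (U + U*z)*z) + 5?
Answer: -126555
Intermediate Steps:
G(W) = 1
E(U, z) = 5 + U + z*(U + U*z) (E(U, z) = (1*U + (U + U*z)*z) + 5 = (U + z*(U + U*z)) + 5 = 5 + U + z*(U + U*z))
(-9 + (-46 + E(14, 5))*(-217 - 105))*1 = (-9 + (-46 + (5 + 14 + 14*5 + 14*5²))*(-217 - 105))*1 = (-9 + (-46 + (5 + 14 + 70 + 14*25))*(-322))*1 = (-9 + (-46 + (5 + 14 + 70 + 350))*(-322))*1 = (-9 + (-46 + 439)*(-322))*1 = (-9 + 393*(-322))*1 = (-9 - 126546)*1 = -126555*1 = -126555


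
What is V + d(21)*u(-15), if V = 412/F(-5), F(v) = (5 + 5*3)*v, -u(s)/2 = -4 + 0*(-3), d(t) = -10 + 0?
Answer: -2103/25 ≈ -84.120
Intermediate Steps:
d(t) = -10
u(s) = 8 (u(s) = -2*(-4 + 0*(-3)) = -2*(-4 + 0) = -2*(-4) = 8)
F(v) = 20*v (F(v) = (5 + 15)*v = 20*v)
V = -103/25 (V = 412/((20*(-5))) = 412/(-100) = 412*(-1/100) = -103/25 ≈ -4.1200)
V + d(21)*u(-15) = -103/25 - 10*8 = -103/25 - 80 = -2103/25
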